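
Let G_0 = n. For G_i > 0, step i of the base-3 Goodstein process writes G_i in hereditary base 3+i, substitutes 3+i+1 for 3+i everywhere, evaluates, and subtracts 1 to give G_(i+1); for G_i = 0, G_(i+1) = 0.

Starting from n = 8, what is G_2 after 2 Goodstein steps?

10

(0) 8|_3 = 2·3 + 2 ↦ 2·4 + 2|_4 = 10 ⇒ 9
(1) 9|_4 = 2·4 + 1 ↦ 2·5 + 1|_5 = 11 ⇒ 10
(2) 10|_5 = 2·5 ↦ 2·6|_6 = 12 ⇒ 11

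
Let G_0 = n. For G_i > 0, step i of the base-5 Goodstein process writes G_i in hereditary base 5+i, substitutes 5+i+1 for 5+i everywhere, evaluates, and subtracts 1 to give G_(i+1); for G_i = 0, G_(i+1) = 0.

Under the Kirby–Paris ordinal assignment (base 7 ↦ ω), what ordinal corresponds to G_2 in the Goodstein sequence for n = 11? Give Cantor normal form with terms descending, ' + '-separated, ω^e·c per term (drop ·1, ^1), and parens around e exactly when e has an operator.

G_0=11  [base 5] 2·5 + 1  →[5↦6]→  2·6 + 1 = 13  −1 ⇒ G_1=12
G_1=12  [base 6] 2·6  →[6↦7]→  2·7 = 14  −1 ⇒ G_2=13

ω + 6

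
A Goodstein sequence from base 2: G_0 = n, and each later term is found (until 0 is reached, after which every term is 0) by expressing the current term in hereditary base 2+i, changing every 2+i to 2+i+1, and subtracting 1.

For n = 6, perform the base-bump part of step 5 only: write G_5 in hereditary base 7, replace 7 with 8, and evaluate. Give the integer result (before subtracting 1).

187244

[0] 6 ≡ 2^2 + 2 (base 2). Lift 3: 30. −1: 29.
[1] 29 ≡ 3^3 + 2 (base 3). Lift 4: 258. −1: 257.
[2] 257 ≡ 4^4 + 1 (base 4). Lift 5: 3126. −1: 3125.
[3] 3125 ≡ 5^5 (base 5). Lift 6: 46656. −1: 46655.
[4] 46655 ≡ 5·6^5 + 5·6^4 + 5·6^3 + 5·6^2 + 5·6 + 5 (base 6). Lift 7: 98040. −1: 98039.
[5] 98039 ≡ 5·7^5 + 5·7^4 + 5·7^3 + 5·7^2 + 5·7 + 4 (base 7). Lift 8: 187244. −1: 187243.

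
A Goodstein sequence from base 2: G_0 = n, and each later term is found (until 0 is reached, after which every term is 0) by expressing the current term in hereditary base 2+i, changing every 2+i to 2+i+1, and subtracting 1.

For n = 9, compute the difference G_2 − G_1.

942

G_0=9  [base 2] 2^(2 + 1) + 1  →[2↦3]→  3^(3 + 1) + 1 = 82  −1 ⇒ G_1=81
G_1=81  [base 3] 3^(3 + 1)  →[3↦4]→  4^(4 + 1) = 1024  −1 ⇒ G_2=1023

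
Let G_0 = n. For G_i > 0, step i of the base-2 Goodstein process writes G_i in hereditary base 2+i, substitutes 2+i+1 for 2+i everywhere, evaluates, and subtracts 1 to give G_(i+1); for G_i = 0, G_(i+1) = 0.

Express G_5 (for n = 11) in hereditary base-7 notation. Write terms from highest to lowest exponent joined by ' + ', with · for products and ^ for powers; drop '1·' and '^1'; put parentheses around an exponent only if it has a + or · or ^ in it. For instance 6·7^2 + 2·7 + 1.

G_0=11  [base 2] 2^(2 + 1) + 2 + 1  →[2↦3]→  3^(3 + 1) + 3 + 1 = 85  −1 ⇒ G_1=84
G_1=84  [base 3] 3^(3 + 1) + 3  →[3↦4]→  4^(4 + 1) + 4 = 1028  −1 ⇒ G_2=1027
G_2=1027  [base 4] 4^(4 + 1) + 3  →[4↦5]→  5^(5 + 1) + 3 = 15628  −1 ⇒ G_3=15627
G_3=15627  [base 5] 5^(5 + 1) + 2  →[5↦6]→  6^(6 + 1) + 2 = 279938  −1 ⇒ G_4=279937
G_4=279937  [base 6] 6^(6 + 1) + 1  →[6↦7]→  7^(7 + 1) + 1 = 5764802  −1 ⇒ G_5=5764801
G_5=5764801  [base 7] 7^(7 + 1)  →[7↦8]→  8^(8 + 1) = 134217728  −1 ⇒ G_6=134217727

7^(7 + 1)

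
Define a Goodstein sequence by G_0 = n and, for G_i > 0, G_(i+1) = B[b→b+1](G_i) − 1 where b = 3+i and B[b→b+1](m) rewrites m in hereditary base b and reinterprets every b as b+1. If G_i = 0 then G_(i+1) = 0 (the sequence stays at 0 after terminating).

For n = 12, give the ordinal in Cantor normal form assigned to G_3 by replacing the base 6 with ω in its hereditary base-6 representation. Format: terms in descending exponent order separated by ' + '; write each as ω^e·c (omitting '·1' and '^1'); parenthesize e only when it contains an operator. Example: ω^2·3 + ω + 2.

12 —HB3→ 3^2 + 3 —bump→ 4^2 + 4 = 20 —(−1)→ 19
19 —HB4→ 4^2 + 3 —bump→ 5^2 + 3 = 28 —(−1)→ 27
27 —HB5→ 5^2 + 2 —bump→ 6^2 + 2 = 38 —(−1)→ 37
37 —HB6→ 6^2 + 1 —bump→ 7^2 + 1 = 50 —(−1)→ 49

ω^2 + 1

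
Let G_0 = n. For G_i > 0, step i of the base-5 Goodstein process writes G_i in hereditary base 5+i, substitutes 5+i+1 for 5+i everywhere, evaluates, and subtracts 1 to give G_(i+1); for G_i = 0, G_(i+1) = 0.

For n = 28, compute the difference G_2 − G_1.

28 —HB5→ 5^2 + 3 —bump→ 6^2 + 3 = 39 —(−1)→ 38
38 —HB6→ 6^2 + 2 —bump→ 7^2 + 2 = 51 —(−1)→ 50

12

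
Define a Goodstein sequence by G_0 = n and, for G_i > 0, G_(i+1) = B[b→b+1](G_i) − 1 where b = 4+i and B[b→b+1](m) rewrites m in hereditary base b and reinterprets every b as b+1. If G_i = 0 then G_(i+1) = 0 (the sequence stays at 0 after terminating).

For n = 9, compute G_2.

9 —HB4→ 2·4 + 1 —bump→ 2·5 + 1 = 11 —(−1)→ 10
10 —HB5→ 2·5 —bump→ 2·6 = 12 —(−1)→ 11

11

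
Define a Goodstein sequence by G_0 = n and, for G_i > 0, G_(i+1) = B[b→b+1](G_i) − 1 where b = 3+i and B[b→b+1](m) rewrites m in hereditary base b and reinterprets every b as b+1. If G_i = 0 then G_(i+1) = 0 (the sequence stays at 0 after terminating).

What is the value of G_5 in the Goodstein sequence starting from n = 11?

43

[0] 11 ≡ 3^2 + 2 (base 3). Lift 4: 18. −1: 17.
[1] 17 ≡ 4^2 + 1 (base 4). Lift 5: 26. −1: 25.
[2] 25 ≡ 5^2 (base 5). Lift 6: 36. −1: 35.
[3] 35 ≡ 5·6 + 5 (base 6). Lift 7: 40. −1: 39.
[4] 39 ≡ 5·7 + 4 (base 7). Lift 8: 44. −1: 43.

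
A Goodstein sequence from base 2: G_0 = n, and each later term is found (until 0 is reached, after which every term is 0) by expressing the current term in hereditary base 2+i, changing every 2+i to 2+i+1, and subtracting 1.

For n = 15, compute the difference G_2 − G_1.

1172

step 0: 15 = 2^(2 + 1) + 2^2 + 2 + 1; sub 3 for 2: 3^(3 + 1) + 3^3 + 3 + 1; = 112; G_1 = 112−1 = 111
step 1: 111 = 3^(3 + 1) + 3^3 + 3; sub 4 for 3: 4^(4 + 1) + 4^4 + 4; = 1284; G_2 = 1284−1 = 1283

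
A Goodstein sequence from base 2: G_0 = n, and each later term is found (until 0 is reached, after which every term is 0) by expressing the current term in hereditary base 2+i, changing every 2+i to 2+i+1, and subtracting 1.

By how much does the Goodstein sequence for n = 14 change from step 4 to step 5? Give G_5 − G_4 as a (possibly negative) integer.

G_0 = 14. HB_2(14) = 2^(2 + 1) + 2^2 + 2. Bump = 111. G_1 = 110.
G_1 = 110. HB_3(110) = 3^(3 + 1) + 3^3 + 2. Bump = 1282. G_2 = 1281.
G_2 = 1281. HB_4(1281) = 4^(4 + 1) + 4^4 + 1. Bump = 18751. G_3 = 18750.
G_3 = 18750. HB_5(18750) = 5^(5 + 1) + 5^5. Bump = 326592. G_4 = 326591.
G_4 = 326591. HB_6(326591) = 6^(6 + 1) + 5·6^5 + 5·6^4 + 5·6^3 + 5·6^2 + 5·6 + 5. Bump = 5862841. G_5 = 5862840.

5536249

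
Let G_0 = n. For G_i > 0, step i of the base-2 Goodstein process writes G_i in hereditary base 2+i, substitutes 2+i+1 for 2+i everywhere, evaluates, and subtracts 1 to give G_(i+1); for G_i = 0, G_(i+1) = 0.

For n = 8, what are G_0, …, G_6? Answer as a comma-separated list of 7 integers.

(0) 8|_2 = 2^(2 + 1) ↦ 3^(3 + 1)|_3 = 81 ⇒ 80
(1) 80|_3 = 2·3^3 + 2·3^2 + 2·3 + 2 ↦ 2·4^4 + 2·4^2 + 2·4 + 2|_4 = 554 ⇒ 553
(2) 553|_4 = 2·4^4 + 2·4^2 + 2·4 + 1 ↦ 2·5^5 + 2·5^2 + 2·5 + 1|_5 = 6311 ⇒ 6310
(3) 6310|_5 = 2·5^5 + 2·5^2 + 2·5 ↦ 2·6^6 + 2·6^2 + 2·6|_6 = 93396 ⇒ 93395
(4) 93395|_6 = 2·6^6 + 2·6^2 + 6 + 5 ↦ 2·7^7 + 2·7^2 + 7 + 5|_7 = 1647196 ⇒ 1647195
(5) 1647195|_7 = 2·7^7 + 2·7^2 + 7 + 4 ↦ 2·8^8 + 2·8^2 + 8 + 4|_8 = 33554572 ⇒ 33554571

8, 80, 553, 6310, 93395, 1647195, 33554571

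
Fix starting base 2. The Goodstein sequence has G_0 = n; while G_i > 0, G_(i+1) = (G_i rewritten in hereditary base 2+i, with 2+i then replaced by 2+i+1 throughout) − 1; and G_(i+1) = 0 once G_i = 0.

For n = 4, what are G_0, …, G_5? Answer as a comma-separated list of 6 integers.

G_0 = 4. HB_2(4) = 2^2. Bump = 27. G_1 = 26.
G_1 = 26. HB_3(26) = 2·3^2 + 2·3 + 2. Bump = 42. G_2 = 41.
G_2 = 41. HB_4(41) = 2·4^2 + 2·4 + 1. Bump = 61. G_3 = 60.
G_3 = 60. HB_5(60) = 2·5^2 + 2·5. Bump = 84. G_4 = 83.
G_4 = 83. HB_6(83) = 2·6^2 + 6 + 5. Bump = 110. G_5 = 109.

4, 26, 41, 60, 83, 109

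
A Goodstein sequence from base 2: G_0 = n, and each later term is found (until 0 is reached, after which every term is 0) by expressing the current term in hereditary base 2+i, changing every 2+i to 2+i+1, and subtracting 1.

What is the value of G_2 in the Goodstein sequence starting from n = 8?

8 —HB2→ 2^(2 + 1) —bump→ 3^(3 + 1) = 81 —(−1)→ 80
80 —HB3→ 2·3^3 + 2·3^2 + 2·3 + 2 —bump→ 2·4^4 + 2·4^2 + 2·4 + 2 = 554 —(−1)→ 553

553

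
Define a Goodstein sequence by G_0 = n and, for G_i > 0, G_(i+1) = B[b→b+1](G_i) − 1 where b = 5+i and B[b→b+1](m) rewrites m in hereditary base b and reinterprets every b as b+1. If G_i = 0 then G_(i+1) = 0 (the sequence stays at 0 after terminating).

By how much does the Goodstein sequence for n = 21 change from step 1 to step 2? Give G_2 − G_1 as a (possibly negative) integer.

3

step 0: 21 = 4·5 + 1; sub 6 for 5: 4·6 + 1; = 25; G_1 = 25−1 = 24
step 1: 24 = 4·6; sub 7 for 6: 4·7; = 28; G_2 = 28−1 = 27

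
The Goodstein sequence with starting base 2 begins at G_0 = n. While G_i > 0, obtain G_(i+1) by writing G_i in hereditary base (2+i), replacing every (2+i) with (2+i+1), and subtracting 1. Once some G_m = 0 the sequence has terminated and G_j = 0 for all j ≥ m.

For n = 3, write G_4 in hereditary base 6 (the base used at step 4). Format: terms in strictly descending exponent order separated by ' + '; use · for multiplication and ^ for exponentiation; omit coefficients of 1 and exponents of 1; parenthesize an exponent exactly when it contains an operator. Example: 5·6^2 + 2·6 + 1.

base 2: 3 = 2 + 1; at 3: 3 + 1 = 4; next = 3
base 3: 3 = 3; at 4: 4 = 4; next = 3
base 4: 3 = 3; at 5: 3 = 3; next = 2
base 5: 2 = 2; at 6: 2 = 2; next = 1
base 6: 1 = 1; at 7: 1 = 1; next = 0

1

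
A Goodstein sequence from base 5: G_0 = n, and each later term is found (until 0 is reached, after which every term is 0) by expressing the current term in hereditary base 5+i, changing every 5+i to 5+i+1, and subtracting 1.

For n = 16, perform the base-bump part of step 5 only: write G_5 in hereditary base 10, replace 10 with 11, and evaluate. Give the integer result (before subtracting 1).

step 0: 16 = 3·5 + 1; sub 6 for 5: 3·6 + 1; = 19; G_1 = 19−1 = 18
step 1: 18 = 3·6; sub 7 for 6: 3·7; = 21; G_2 = 21−1 = 20
step 2: 20 = 2·7 + 6; sub 8 for 7: 2·8 + 6; = 22; G_3 = 22−1 = 21
step 3: 21 = 2·8 + 5; sub 9 for 8: 2·9 + 5; = 23; G_4 = 23−1 = 22
step 4: 22 = 2·9 + 4; sub 10 for 9: 2·10 + 4; = 24; G_5 = 24−1 = 23

25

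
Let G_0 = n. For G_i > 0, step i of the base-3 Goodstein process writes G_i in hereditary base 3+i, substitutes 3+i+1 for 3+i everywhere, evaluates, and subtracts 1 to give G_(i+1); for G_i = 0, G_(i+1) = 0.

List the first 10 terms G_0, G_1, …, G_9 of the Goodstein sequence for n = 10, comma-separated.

10, 16, 24, 27, 30, 33, 36, 39, 41, 43

[0] 10 ≡ 3^2 + 1 (base 3). Lift 4: 17. −1: 16.
[1] 16 ≡ 4^2 (base 4). Lift 5: 25. −1: 24.
[2] 24 ≡ 4·5 + 4 (base 5). Lift 6: 28. −1: 27.
[3] 27 ≡ 4·6 + 3 (base 6). Lift 7: 31. −1: 30.
[4] 30 ≡ 4·7 + 2 (base 7). Lift 8: 34. −1: 33.
[5] 33 ≡ 4·8 + 1 (base 8). Lift 9: 37. −1: 36.
[6] 36 ≡ 4·9 (base 9). Lift 10: 40. −1: 39.
[7] 39 ≡ 3·10 + 9 (base 10). Lift 11: 42. −1: 41.
[8] 41 ≡ 3·11 + 8 (base 11). Lift 12: 44. −1: 43.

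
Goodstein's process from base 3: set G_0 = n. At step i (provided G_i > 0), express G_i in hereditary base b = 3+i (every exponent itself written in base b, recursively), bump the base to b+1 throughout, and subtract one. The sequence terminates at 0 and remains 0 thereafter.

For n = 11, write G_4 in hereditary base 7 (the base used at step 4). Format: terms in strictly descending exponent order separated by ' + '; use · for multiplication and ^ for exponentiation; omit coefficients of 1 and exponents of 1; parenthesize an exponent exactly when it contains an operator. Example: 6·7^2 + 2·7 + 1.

5·7 + 4

(0) 11|_3 = 3^2 + 2 ↦ 4^2 + 2|_4 = 18 ⇒ 17
(1) 17|_4 = 4^2 + 1 ↦ 5^2 + 1|_5 = 26 ⇒ 25
(2) 25|_5 = 5^2 ↦ 6^2|_6 = 36 ⇒ 35
(3) 35|_6 = 5·6 + 5 ↦ 5·7 + 5|_7 = 40 ⇒ 39
(4) 39|_7 = 5·7 + 4 ↦ 5·8 + 4|_8 = 44 ⇒ 43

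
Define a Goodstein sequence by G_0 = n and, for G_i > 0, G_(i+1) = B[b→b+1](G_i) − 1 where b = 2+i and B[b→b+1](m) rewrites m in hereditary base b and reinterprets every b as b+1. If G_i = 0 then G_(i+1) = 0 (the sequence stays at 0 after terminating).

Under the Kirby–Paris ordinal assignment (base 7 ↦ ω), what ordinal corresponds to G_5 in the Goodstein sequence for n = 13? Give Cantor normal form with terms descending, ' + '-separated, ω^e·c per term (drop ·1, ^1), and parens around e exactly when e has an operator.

[0] 13 ≡ 2^(2 + 1) + 2^2 + 1 (base 2). Lift 3: 109. −1: 108.
[1] 108 ≡ 3^(3 + 1) + 3^3 (base 3). Lift 4: 1280. −1: 1279.
[2] 1279 ≡ 4^(4 + 1) + 3·4^3 + 3·4^2 + 3·4 + 3 (base 4). Lift 5: 16093. −1: 16092.
[3] 16092 ≡ 5^(5 + 1) + 3·5^3 + 3·5^2 + 3·5 + 2 (base 5). Lift 6: 280712. −1: 280711.
[4] 280711 ≡ 6^(6 + 1) + 3·6^3 + 3·6^2 + 3·6 + 1 (base 6). Lift 7: 5765999. −1: 5765998.
[5] 5765998 ≡ 7^(7 + 1) + 3·7^3 + 3·7^2 + 3·7 (base 7). Lift 8: 134219480. −1: 134219479.

ω^(ω + 1) + ω^3·3 + ω^2·3 + ω·3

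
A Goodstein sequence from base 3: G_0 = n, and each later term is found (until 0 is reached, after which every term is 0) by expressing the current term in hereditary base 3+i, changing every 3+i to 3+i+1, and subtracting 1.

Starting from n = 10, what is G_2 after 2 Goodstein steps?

24

step 0: 10 = 3^2 + 1; sub 4 for 3: 4^2 + 1; = 17; G_1 = 17−1 = 16
step 1: 16 = 4^2; sub 5 for 4: 5^2; = 25; G_2 = 25−1 = 24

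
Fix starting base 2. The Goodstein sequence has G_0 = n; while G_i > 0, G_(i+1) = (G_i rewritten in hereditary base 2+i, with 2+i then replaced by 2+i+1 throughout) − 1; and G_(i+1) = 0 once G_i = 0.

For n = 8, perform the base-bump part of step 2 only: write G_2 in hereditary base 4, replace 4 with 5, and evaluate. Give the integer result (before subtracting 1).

6311

G_0=8  [base 2] 2^(2 + 1)  →[2↦3]→  3^(3 + 1) = 81  −1 ⇒ G_1=80
G_1=80  [base 3] 2·3^3 + 2·3^2 + 2·3 + 2  →[3↦4]→  2·4^4 + 2·4^2 + 2·4 + 2 = 554  −1 ⇒ G_2=553
G_2=553  [base 4] 2·4^4 + 2·4^2 + 2·4 + 1  →[4↦5]→  2·5^5 + 2·5^2 + 2·5 + 1 = 6311  −1 ⇒ G_3=6310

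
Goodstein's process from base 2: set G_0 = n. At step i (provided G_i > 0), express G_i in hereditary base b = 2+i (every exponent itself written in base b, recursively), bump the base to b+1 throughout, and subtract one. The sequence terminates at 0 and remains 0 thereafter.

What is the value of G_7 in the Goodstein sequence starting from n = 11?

(0) 11|_2 = 2^(2 + 1) + 2 + 1 ↦ 3^(3 + 1) + 3 + 1|_3 = 85 ⇒ 84
(1) 84|_3 = 3^(3 + 1) + 3 ↦ 4^(4 + 1) + 4|_4 = 1028 ⇒ 1027
(2) 1027|_4 = 4^(4 + 1) + 3 ↦ 5^(5 + 1) + 3|_5 = 15628 ⇒ 15627
(3) 15627|_5 = 5^(5 + 1) + 2 ↦ 6^(6 + 1) + 2|_6 = 279938 ⇒ 279937
(4) 279937|_6 = 6^(6 + 1) + 1 ↦ 7^(7 + 1) + 1|_7 = 5764802 ⇒ 5764801
(5) 5764801|_7 = 7^(7 + 1) ↦ 8^(8 + 1)|_8 = 134217728 ⇒ 134217727
(6) 134217727|_8 = 7·8^8 + 7·8^7 + 7·8^6 + 7·8^5 + 7·8^4 + 7·8^3 + 7·8^2 + 7·8 + 7 ↦ 7·9^9 + 7·9^7 + 7·9^6 + 7·9^5 + 7·9^4 + 7·9^3 + 7·9^2 + 7·9 + 7|_9 = 2749609303 ⇒ 2749609302
(7) 2749609302|_9 = 7·9^9 + 7·9^7 + 7·9^6 + 7·9^5 + 7·9^4 + 7·9^3 + 7·9^2 + 7·9 + 6 ↦ 7·10^10 + 7·10^7 + 7·10^6 + 7·10^5 + 7·10^4 + 7·10^3 + 7·10^2 + 7·10 + 6|_10 = 70077777776 ⇒ 70077777775

2749609302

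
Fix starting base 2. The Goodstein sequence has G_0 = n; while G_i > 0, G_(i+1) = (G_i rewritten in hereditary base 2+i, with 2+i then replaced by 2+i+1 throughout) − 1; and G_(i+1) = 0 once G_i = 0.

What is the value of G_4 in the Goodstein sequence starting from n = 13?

[0] 13 ≡ 2^(2 + 1) + 2^2 + 1 (base 2). Lift 3: 109. −1: 108.
[1] 108 ≡ 3^(3 + 1) + 3^3 (base 3). Lift 4: 1280. −1: 1279.
[2] 1279 ≡ 4^(4 + 1) + 3·4^3 + 3·4^2 + 3·4 + 3 (base 4). Lift 5: 16093. −1: 16092.
[3] 16092 ≡ 5^(5 + 1) + 3·5^3 + 3·5^2 + 3·5 + 2 (base 5). Lift 6: 280712. −1: 280711.
[4] 280711 ≡ 6^(6 + 1) + 3·6^3 + 3·6^2 + 3·6 + 1 (base 6). Lift 7: 5765999. −1: 5765998.

280711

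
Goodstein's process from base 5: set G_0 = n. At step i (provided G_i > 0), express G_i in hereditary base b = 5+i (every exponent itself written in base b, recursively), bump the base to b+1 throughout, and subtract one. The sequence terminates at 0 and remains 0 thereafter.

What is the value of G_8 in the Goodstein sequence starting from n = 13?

base 5: 13 = 2·5 + 3; at 6: 2·6 + 3 = 15; next = 14
base 6: 14 = 2·6 + 2; at 7: 2·7 + 2 = 16; next = 15
base 7: 15 = 2·7 + 1; at 8: 2·8 + 1 = 17; next = 16
base 8: 16 = 2·8; at 9: 2·9 = 18; next = 17
base 9: 17 = 9 + 8; at 10: 10 + 8 = 18; next = 17
base 10: 17 = 10 + 7; at 11: 11 + 7 = 18; next = 17
base 11: 17 = 11 + 6; at 12: 12 + 6 = 18; next = 17
base 12: 17 = 12 + 5; at 13: 13 + 5 = 18; next = 17
base 13: 17 = 13 + 4; at 14: 14 + 4 = 18; next = 17

17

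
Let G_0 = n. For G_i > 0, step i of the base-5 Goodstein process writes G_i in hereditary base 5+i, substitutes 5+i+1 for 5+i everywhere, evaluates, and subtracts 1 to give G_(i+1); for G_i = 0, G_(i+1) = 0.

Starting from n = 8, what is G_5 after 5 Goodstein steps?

7

base 5: 8 = 5 + 3; at 6: 6 + 3 = 9; next = 8
base 6: 8 = 6 + 2; at 7: 7 + 2 = 9; next = 8
base 7: 8 = 7 + 1; at 8: 8 + 1 = 9; next = 8
base 8: 8 = 8; at 9: 9 = 9; next = 8
base 9: 8 = 8; at 10: 8 = 8; next = 7
base 10: 7 = 7; at 11: 7 = 7; next = 6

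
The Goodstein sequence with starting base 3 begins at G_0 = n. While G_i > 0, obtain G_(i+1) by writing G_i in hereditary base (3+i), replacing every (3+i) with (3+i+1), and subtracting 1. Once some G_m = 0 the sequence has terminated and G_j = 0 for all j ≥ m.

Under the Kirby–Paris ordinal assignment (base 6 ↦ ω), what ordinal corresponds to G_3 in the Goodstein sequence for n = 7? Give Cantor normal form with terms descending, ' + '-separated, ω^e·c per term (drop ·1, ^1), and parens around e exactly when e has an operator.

ω + 3

base 3: 7 = 2·3 + 1; at 4: 2·4 + 1 = 9; next = 8
base 4: 8 = 2·4; at 5: 2·5 = 10; next = 9
base 5: 9 = 5 + 4; at 6: 6 + 4 = 10; next = 9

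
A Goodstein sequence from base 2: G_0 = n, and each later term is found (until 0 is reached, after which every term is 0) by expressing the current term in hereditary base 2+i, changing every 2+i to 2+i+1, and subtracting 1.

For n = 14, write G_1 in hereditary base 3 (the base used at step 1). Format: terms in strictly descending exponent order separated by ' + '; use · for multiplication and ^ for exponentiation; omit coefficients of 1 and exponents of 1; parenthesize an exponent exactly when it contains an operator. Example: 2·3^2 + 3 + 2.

3^(3 + 1) + 3^3 + 2

step 0: 14 = 2^(2 + 1) + 2^2 + 2; sub 3 for 2: 3^(3 + 1) + 3^3 + 3; = 111; G_1 = 111−1 = 110
step 1: 110 = 3^(3 + 1) + 3^3 + 2; sub 4 for 3: 4^(4 + 1) + 4^4 + 2; = 1282; G_2 = 1282−1 = 1281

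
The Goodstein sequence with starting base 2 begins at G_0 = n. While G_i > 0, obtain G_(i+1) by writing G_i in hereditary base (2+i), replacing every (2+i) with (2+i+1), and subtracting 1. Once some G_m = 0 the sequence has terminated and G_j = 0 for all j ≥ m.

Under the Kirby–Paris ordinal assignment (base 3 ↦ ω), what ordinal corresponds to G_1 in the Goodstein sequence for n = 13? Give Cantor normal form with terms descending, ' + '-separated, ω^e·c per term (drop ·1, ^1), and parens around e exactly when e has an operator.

ω^(ω + 1) + ω^ω

[0] 13 ≡ 2^(2 + 1) + 2^2 + 1 (base 2). Lift 3: 109. −1: 108.
[1] 108 ≡ 3^(3 + 1) + 3^3 (base 3). Lift 4: 1280. −1: 1279.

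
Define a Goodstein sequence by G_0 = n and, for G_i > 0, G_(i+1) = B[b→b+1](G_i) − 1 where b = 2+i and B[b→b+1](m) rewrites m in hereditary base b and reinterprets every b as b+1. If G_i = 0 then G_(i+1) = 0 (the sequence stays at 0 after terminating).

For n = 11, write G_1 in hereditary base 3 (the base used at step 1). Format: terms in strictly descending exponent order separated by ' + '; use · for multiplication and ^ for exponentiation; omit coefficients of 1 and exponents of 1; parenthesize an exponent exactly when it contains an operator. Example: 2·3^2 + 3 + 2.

i=0: 11 = 2^(2 + 1) + 2 + 1 (b=2); 2→3: 3^(3 + 1) + 3 + 1 = 85; 85−1 = 84
i=1: 84 = 3^(3 + 1) + 3 (b=3); 3→4: 4^(4 + 1) + 4 = 1028; 1028−1 = 1027

3^(3 + 1) + 3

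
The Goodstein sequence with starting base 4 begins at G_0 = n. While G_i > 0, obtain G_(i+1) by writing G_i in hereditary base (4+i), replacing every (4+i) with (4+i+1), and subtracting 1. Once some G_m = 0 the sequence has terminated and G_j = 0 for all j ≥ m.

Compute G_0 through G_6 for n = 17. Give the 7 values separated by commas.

17, 25, 35, 39, 43, 47, 51

G_0=17  [base 4] 4^2 + 1  →[4↦5]→  5^2 + 1 = 26  −1 ⇒ G_1=25
G_1=25  [base 5] 5^2  →[5↦6]→  6^2 = 36  −1 ⇒ G_2=35
G_2=35  [base 6] 5·6 + 5  →[6↦7]→  5·7 + 5 = 40  −1 ⇒ G_3=39
G_3=39  [base 7] 5·7 + 4  →[7↦8]→  5·8 + 4 = 44  −1 ⇒ G_4=43
G_4=43  [base 8] 5·8 + 3  →[8↦9]→  5·9 + 3 = 48  −1 ⇒ G_5=47
G_5=47  [base 9] 5·9 + 2  →[9↦10]→  5·10 + 2 = 52  −1 ⇒ G_6=51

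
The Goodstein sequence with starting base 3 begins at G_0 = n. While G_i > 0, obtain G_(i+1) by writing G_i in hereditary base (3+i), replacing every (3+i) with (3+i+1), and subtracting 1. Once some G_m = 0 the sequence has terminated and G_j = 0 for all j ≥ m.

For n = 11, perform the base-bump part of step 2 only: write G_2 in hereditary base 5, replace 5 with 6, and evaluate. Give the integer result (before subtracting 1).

base 3: 11 = 3^2 + 2; at 4: 4^2 + 2 = 18; next = 17
base 4: 17 = 4^2 + 1; at 5: 5^2 + 1 = 26; next = 25

36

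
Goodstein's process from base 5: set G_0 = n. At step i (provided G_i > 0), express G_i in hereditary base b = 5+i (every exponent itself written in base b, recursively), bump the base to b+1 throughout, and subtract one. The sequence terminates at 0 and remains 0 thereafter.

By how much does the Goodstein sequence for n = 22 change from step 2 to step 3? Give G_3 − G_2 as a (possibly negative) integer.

i=0: 22 = 4·5 + 2 (b=5); 5→6: 4·6 + 2 = 26; 26−1 = 25
i=1: 25 = 4·6 + 1 (b=6); 6→7: 4·7 + 1 = 29; 29−1 = 28
i=2: 28 = 4·7 (b=7); 7→8: 4·8 = 32; 32−1 = 31

3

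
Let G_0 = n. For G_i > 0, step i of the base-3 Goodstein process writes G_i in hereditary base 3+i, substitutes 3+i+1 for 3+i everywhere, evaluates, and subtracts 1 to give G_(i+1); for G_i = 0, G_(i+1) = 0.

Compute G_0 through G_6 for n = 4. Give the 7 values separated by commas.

step 0: 4 = 3 + 1; sub 4 for 3: 4 + 1; = 5; G_1 = 5−1 = 4
step 1: 4 = 4; sub 5 for 4: 5; = 5; G_2 = 5−1 = 4
step 2: 4 = 4; sub 6 for 5: 4; = 4; G_3 = 4−1 = 3
step 3: 3 = 3; sub 7 for 6: 3; = 3; G_4 = 3−1 = 2
step 4: 2 = 2; sub 8 for 7: 2; = 2; G_5 = 2−1 = 1
step 5: 1 = 1; sub 9 for 8: 1; = 1; G_6 = 1−1 = 0

4, 4, 4, 3, 2, 1, 0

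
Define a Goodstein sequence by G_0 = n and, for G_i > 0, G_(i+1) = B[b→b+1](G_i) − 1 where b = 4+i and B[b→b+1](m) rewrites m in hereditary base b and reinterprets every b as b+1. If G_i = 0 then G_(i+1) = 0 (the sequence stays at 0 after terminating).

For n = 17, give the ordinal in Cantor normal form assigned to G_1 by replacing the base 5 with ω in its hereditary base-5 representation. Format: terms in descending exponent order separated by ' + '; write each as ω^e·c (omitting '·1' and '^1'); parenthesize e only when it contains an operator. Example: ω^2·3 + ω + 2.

ω^2

i=0: 17 = 4^2 + 1 (b=4); 4→5: 5^2 + 1 = 26; 26−1 = 25
i=1: 25 = 5^2 (b=5); 5→6: 6^2 = 36; 36−1 = 35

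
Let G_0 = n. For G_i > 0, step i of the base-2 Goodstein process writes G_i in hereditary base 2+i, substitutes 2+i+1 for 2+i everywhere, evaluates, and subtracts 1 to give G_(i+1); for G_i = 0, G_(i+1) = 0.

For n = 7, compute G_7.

7 —HB2→ 2^2 + 2 + 1 —bump→ 3^3 + 3 + 1 = 31 —(−1)→ 30
30 —HB3→ 3^3 + 3 —bump→ 4^4 + 4 = 260 —(−1)→ 259
259 —HB4→ 4^4 + 3 —bump→ 5^5 + 3 = 3128 —(−1)→ 3127
3127 —HB5→ 5^5 + 2 —bump→ 6^6 + 2 = 46658 —(−1)→ 46657
46657 —HB6→ 6^6 + 1 —bump→ 7^7 + 1 = 823544 —(−1)→ 823543
823543 —HB7→ 7^7 —bump→ 8^8 = 16777216 —(−1)→ 16777215
16777215 —HB8→ 7·8^7 + 7·8^6 + 7·8^5 + 7·8^4 + 7·8^3 + 7·8^2 + 7·8 + 7 —bump→ 7·9^7 + 7·9^6 + 7·9^5 + 7·9^4 + 7·9^3 + 7·9^2 + 7·9 + 7 = 37665880 —(−1)→ 37665879

37665879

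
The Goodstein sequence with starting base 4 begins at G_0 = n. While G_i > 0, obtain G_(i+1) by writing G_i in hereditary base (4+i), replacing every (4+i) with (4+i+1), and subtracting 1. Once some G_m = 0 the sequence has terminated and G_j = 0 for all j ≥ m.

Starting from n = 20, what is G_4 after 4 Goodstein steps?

i=0: 20 = 4^2 + 4 (b=4); 4→5: 5^2 + 5 = 30; 30−1 = 29
i=1: 29 = 5^2 + 4 (b=5); 5→6: 6^2 + 4 = 40; 40−1 = 39
i=2: 39 = 6^2 + 3 (b=6); 6→7: 7^2 + 3 = 52; 52−1 = 51
i=3: 51 = 7^2 + 2 (b=7); 7→8: 8^2 + 2 = 66; 66−1 = 65

65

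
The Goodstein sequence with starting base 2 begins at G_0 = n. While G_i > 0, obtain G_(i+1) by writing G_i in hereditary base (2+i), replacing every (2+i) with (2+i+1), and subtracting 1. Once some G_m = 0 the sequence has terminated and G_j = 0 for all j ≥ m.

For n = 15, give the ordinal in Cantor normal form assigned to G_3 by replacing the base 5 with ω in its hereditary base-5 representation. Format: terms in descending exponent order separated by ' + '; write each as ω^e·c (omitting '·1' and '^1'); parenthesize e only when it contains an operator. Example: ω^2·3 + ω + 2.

15 —HB2→ 2^(2 + 1) + 2^2 + 2 + 1 —bump→ 3^(3 + 1) + 3^3 + 3 + 1 = 112 —(−1)→ 111
111 —HB3→ 3^(3 + 1) + 3^3 + 3 —bump→ 4^(4 + 1) + 4^4 + 4 = 1284 —(−1)→ 1283
1283 —HB4→ 4^(4 + 1) + 4^4 + 3 —bump→ 5^(5 + 1) + 5^5 + 3 = 18753 —(−1)→ 18752

ω^(ω + 1) + ω^ω + 2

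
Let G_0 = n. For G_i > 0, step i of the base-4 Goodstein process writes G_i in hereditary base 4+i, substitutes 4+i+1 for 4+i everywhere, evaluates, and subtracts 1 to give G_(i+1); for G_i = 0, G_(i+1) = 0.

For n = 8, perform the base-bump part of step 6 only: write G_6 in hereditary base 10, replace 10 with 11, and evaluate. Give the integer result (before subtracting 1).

9

G_0 = 8. HB_4(8) = 2·4. Bump = 10. G_1 = 9.
G_1 = 9. HB_5(9) = 5 + 4. Bump = 10. G_2 = 9.
G_2 = 9. HB_6(9) = 6 + 3. Bump = 10. G_3 = 9.
G_3 = 9. HB_7(9) = 7 + 2. Bump = 10. G_4 = 9.
G_4 = 9. HB_8(9) = 8 + 1. Bump = 10. G_5 = 9.
G_5 = 9. HB_9(9) = 9. Bump = 10. G_6 = 9.
G_6 = 9. HB_10(9) = 9. Bump = 9. G_7 = 8.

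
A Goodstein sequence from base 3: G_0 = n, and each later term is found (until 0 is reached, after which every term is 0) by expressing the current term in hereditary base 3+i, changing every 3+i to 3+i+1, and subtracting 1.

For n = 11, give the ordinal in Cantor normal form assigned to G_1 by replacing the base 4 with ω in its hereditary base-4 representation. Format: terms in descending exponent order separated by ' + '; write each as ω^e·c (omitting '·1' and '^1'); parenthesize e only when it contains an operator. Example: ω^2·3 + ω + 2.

ω^2 + 1

step 0: 11 = 3^2 + 2; sub 4 for 3: 4^2 + 2; = 18; G_1 = 18−1 = 17
step 1: 17 = 4^2 + 1; sub 5 for 4: 5^2 + 1; = 26; G_2 = 26−1 = 25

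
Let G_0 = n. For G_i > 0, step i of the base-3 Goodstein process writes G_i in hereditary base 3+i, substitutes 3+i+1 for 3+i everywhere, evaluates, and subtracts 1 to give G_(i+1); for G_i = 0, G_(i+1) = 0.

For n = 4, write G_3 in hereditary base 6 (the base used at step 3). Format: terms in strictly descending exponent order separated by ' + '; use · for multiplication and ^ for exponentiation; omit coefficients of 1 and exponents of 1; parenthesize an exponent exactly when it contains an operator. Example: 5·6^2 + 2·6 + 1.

3

G_0=4  [base 3] 3 + 1  →[3↦4]→  4 + 1 = 5  −1 ⇒ G_1=4
G_1=4  [base 4] 4  →[4↦5]→  5 = 5  −1 ⇒ G_2=4
G_2=4  [base 5] 4  →[5↦6]→  4 = 4  −1 ⇒ G_3=3
G_3=3  [base 6] 3  →[6↦7]→  3 = 3  −1 ⇒ G_4=2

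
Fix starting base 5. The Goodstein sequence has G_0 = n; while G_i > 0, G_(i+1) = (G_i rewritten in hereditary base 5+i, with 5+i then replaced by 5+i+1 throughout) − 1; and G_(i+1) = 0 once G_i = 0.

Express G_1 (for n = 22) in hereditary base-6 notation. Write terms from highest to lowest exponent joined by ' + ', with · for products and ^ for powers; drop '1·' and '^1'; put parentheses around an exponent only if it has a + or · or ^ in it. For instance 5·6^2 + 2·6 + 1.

4·6 + 1

base 5: 22 = 4·5 + 2; at 6: 4·6 + 2 = 26; next = 25
base 6: 25 = 4·6 + 1; at 7: 4·7 + 1 = 29; next = 28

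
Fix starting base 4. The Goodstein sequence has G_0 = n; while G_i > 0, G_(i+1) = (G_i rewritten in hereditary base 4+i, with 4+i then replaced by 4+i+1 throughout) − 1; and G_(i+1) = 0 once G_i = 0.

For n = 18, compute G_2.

36

G_0 = 18. HB_4(18) = 4^2 + 2. Bump = 27. G_1 = 26.
G_1 = 26. HB_5(26) = 5^2 + 1. Bump = 37. G_2 = 36.
G_2 = 36. HB_6(36) = 6^2. Bump = 49. G_3 = 48.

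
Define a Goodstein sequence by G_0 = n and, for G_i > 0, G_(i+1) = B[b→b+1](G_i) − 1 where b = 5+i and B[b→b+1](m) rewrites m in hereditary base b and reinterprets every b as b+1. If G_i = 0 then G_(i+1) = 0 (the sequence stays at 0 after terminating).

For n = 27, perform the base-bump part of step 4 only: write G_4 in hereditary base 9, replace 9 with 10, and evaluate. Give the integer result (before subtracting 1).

76

step 0: 27 = 5^2 + 2; sub 6 for 5: 6^2 + 2; = 38; G_1 = 38−1 = 37
step 1: 37 = 6^2 + 1; sub 7 for 6: 7^2 + 1; = 50; G_2 = 50−1 = 49
step 2: 49 = 7^2; sub 8 for 7: 8^2; = 64; G_3 = 64−1 = 63
step 3: 63 = 7·8 + 7; sub 9 for 8: 7·9 + 7; = 70; G_4 = 70−1 = 69
step 4: 69 = 7·9 + 6; sub 10 for 9: 7·10 + 6; = 76; G_5 = 76−1 = 75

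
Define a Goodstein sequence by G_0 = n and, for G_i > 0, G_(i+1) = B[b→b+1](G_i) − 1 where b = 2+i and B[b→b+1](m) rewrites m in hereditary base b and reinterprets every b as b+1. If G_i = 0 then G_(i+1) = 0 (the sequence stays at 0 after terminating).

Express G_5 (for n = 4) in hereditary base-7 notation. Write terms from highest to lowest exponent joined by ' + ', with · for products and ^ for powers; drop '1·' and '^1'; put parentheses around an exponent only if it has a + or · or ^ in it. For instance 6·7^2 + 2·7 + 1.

2·7^2 + 7 + 4

(0) 4|_2 = 2^2 ↦ 3^3|_3 = 27 ⇒ 26
(1) 26|_3 = 2·3^2 + 2·3 + 2 ↦ 2·4^2 + 2·4 + 2|_4 = 42 ⇒ 41
(2) 41|_4 = 2·4^2 + 2·4 + 1 ↦ 2·5^2 + 2·5 + 1|_5 = 61 ⇒ 60
(3) 60|_5 = 2·5^2 + 2·5 ↦ 2·6^2 + 2·6|_6 = 84 ⇒ 83
(4) 83|_6 = 2·6^2 + 6 + 5 ↦ 2·7^2 + 7 + 5|_7 = 110 ⇒ 109
(5) 109|_7 = 2·7^2 + 7 + 4 ↦ 2·8^2 + 8 + 4|_8 = 140 ⇒ 139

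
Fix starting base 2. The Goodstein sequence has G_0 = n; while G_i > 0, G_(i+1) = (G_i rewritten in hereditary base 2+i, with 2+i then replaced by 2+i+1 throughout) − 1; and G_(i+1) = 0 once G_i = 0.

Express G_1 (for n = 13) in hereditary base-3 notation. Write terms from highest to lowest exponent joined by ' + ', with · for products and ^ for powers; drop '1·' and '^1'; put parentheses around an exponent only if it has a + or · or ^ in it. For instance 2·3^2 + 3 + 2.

base 2: 13 = 2^(2 + 1) + 2^2 + 1; at 3: 3^(3 + 1) + 3^3 + 1 = 109; next = 108
base 3: 108 = 3^(3 + 1) + 3^3; at 4: 4^(4 + 1) + 4^4 = 1280; next = 1279

3^(3 + 1) + 3^3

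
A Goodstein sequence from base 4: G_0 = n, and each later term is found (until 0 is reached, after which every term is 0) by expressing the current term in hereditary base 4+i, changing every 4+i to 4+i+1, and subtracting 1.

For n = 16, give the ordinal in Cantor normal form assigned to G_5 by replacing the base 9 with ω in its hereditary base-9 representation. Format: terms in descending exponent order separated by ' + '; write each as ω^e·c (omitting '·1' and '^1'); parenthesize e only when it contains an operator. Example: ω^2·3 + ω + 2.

16 —HB4→ 4^2 —bump→ 5^2 = 25 —(−1)→ 24
24 —HB5→ 4·5 + 4 —bump→ 4·6 + 4 = 28 —(−1)→ 27
27 —HB6→ 4·6 + 3 —bump→ 4·7 + 3 = 31 —(−1)→ 30
30 —HB7→ 4·7 + 2 —bump→ 4·8 + 2 = 34 —(−1)→ 33
33 —HB8→ 4·8 + 1 —bump→ 4·9 + 1 = 37 —(−1)→ 36

ω·4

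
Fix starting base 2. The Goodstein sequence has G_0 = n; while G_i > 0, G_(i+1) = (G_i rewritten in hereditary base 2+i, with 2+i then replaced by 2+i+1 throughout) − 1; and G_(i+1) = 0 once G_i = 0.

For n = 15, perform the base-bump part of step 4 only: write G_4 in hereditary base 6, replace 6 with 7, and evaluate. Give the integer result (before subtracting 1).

G_0 = 15. HB_2(15) = 2^(2 + 1) + 2^2 + 2 + 1. Bump = 112. G_1 = 111.
G_1 = 111. HB_3(111) = 3^(3 + 1) + 3^3 + 3. Bump = 1284. G_2 = 1283.
G_2 = 1283. HB_4(1283) = 4^(4 + 1) + 4^4 + 3. Bump = 18753. G_3 = 18752.
G_3 = 18752. HB_5(18752) = 5^(5 + 1) + 5^5 + 2. Bump = 326594. G_4 = 326593.
G_4 = 326593. HB_6(326593) = 6^(6 + 1) + 6^6 + 1. Bump = 6588345. G_5 = 6588344.

6588345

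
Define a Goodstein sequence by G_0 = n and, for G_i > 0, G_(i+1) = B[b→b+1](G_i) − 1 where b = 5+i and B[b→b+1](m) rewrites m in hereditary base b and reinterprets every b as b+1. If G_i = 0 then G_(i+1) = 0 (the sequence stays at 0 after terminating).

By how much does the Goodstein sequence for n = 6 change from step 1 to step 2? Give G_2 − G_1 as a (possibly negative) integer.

(0) 6|_5 = 5 + 1 ↦ 6 + 1|_6 = 7 ⇒ 6
(1) 6|_6 = 6 ↦ 7|_7 = 7 ⇒ 6

0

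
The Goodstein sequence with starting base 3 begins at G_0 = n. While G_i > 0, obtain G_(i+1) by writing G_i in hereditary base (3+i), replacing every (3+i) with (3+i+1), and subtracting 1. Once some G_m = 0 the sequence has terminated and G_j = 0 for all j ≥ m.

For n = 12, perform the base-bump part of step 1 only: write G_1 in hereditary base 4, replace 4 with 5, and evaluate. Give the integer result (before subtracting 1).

i=0: 12 = 3^2 + 3 (b=3); 3→4: 4^2 + 4 = 20; 20−1 = 19
i=1: 19 = 4^2 + 3 (b=4); 4→5: 5^2 + 3 = 28; 28−1 = 27

28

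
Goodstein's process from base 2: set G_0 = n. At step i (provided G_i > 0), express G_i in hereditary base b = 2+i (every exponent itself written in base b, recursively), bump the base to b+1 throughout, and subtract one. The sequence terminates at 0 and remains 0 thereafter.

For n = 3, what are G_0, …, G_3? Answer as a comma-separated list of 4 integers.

i=0: 3 = 2 + 1 (b=2); 2→3: 3 + 1 = 4; 4−1 = 3
i=1: 3 = 3 (b=3); 3→4: 4 = 4; 4−1 = 3
i=2: 3 = 3 (b=4); 4→5: 3 = 3; 3−1 = 2

3, 3, 3, 2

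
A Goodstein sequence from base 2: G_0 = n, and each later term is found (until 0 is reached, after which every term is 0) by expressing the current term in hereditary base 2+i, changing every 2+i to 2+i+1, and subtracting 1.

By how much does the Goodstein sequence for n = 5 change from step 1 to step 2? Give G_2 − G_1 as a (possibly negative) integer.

step 0: 5 = 2^2 + 1; sub 3 for 2: 3^3 + 1; = 28; G_1 = 28−1 = 27
step 1: 27 = 3^3; sub 4 for 3: 4^4; = 256; G_2 = 256−1 = 255

228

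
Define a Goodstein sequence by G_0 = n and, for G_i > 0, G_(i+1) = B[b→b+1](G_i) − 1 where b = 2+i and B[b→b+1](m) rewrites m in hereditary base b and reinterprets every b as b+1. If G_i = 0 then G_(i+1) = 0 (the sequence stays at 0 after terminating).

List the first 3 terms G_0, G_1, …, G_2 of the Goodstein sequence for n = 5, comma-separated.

base 2: 5 = 2^2 + 1; at 3: 3^3 + 1 = 28; next = 27
base 3: 27 = 3^3; at 4: 4^4 = 256; next = 255

5, 27, 255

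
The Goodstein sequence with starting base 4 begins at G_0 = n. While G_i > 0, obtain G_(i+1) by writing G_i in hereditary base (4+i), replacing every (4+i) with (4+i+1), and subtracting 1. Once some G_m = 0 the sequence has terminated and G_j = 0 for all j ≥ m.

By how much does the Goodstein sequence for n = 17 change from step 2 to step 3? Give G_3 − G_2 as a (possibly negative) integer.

G_0=17  [base 4] 4^2 + 1  →[4↦5]→  5^2 + 1 = 26  −1 ⇒ G_1=25
G_1=25  [base 5] 5^2  →[5↦6]→  6^2 = 36  −1 ⇒ G_2=35
G_2=35  [base 6] 5·6 + 5  →[6↦7]→  5·7 + 5 = 40  −1 ⇒ G_3=39

4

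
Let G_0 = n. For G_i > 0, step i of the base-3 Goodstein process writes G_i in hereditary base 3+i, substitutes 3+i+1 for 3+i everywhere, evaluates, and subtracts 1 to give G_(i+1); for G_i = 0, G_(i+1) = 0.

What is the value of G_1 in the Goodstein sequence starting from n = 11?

11 —HB3→ 3^2 + 2 —bump→ 4^2 + 2 = 18 —(−1)→ 17
17 —HB4→ 4^2 + 1 —bump→ 5^2 + 1 = 26 —(−1)→ 25

17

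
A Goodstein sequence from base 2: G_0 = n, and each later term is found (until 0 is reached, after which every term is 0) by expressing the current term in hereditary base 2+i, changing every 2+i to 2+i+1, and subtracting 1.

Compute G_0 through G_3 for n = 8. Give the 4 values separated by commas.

(0) 8|_2 = 2^(2 + 1) ↦ 3^(3 + 1)|_3 = 81 ⇒ 80
(1) 80|_3 = 2·3^3 + 2·3^2 + 2·3 + 2 ↦ 2·4^4 + 2·4^2 + 2·4 + 2|_4 = 554 ⇒ 553
(2) 553|_4 = 2·4^4 + 2·4^2 + 2·4 + 1 ↦ 2·5^5 + 2·5^2 + 2·5 + 1|_5 = 6311 ⇒ 6310

8, 80, 553, 6310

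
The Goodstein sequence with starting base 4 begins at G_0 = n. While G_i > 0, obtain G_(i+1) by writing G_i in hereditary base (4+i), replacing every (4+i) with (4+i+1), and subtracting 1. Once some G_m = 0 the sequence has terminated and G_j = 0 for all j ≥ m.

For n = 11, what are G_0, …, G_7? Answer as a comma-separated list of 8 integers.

11, 12, 13, 14, 15, 15, 15, 15

[0] 11 ≡ 2·4 + 3 (base 4). Lift 5: 13. −1: 12.
[1] 12 ≡ 2·5 + 2 (base 5). Lift 6: 14. −1: 13.
[2] 13 ≡ 2·6 + 1 (base 6). Lift 7: 15. −1: 14.
[3] 14 ≡ 2·7 (base 7). Lift 8: 16. −1: 15.
[4] 15 ≡ 8 + 7 (base 8). Lift 9: 16. −1: 15.
[5] 15 ≡ 9 + 6 (base 9). Lift 10: 16. −1: 15.
[6] 15 ≡ 10 + 5 (base 10). Lift 11: 16. −1: 15.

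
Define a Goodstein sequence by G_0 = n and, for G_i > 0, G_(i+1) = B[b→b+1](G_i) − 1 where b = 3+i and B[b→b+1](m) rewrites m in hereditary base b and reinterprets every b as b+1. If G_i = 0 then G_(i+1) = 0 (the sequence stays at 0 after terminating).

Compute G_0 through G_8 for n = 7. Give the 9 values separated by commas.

G_0 = 7. HB_3(7) = 2·3 + 1. Bump = 9. G_1 = 8.
G_1 = 8. HB_4(8) = 2·4. Bump = 10. G_2 = 9.
G_2 = 9. HB_5(9) = 5 + 4. Bump = 10. G_3 = 9.
G_3 = 9. HB_6(9) = 6 + 3. Bump = 10. G_4 = 9.
G_4 = 9. HB_7(9) = 7 + 2. Bump = 10. G_5 = 9.
G_5 = 9. HB_8(9) = 8 + 1. Bump = 10. G_6 = 9.
G_6 = 9. HB_9(9) = 9. Bump = 10. G_7 = 9.
G_7 = 9. HB_10(9) = 9. Bump = 9. G_8 = 8.

7, 8, 9, 9, 9, 9, 9, 9, 8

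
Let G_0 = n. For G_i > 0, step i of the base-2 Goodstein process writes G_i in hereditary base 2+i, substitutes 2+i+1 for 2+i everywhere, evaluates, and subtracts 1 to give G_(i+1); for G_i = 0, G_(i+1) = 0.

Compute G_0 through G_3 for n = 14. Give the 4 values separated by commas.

14, 110, 1281, 18750

14 —HB2→ 2^(2 + 1) + 2^2 + 2 —bump→ 3^(3 + 1) + 3^3 + 3 = 111 —(−1)→ 110
110 —HB3→ 3^(3 + 1) + 3^3 + 2 —bump→ 4^(4 + 1) + 4^4 + 2 = 1282 —(−1)→ 1281
1281 —HB4→ 4^(4 + 1) + 4^4 + 1 —bump→ 5^(5 + 1) + 5^5 + 1 = 18751 —(−1)→ 18750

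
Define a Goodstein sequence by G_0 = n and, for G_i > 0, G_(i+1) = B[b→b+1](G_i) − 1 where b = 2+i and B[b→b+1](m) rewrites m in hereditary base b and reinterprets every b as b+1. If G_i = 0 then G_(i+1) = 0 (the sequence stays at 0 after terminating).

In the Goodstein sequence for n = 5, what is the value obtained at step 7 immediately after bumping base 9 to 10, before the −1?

i=0: 5 = 2^2 + 1 (b=2); 2→3: 3^3 + 1 = 28; 28−1 = 27
i=1: 27 = 3^3 (b=3); 3→4: 4^4 = 256; 256−1 = 255
i=2: 255 = 3·4^3 + 3·4^2 + 3·4 + 3 (b=4); 4→5: 3·5^3 + 3·5^2 + 3·5 + 3 = 468; 468−1 = 467
i=3: 467 = 3·5^3 + 3·5^2 + 3·5 + 2 (b=5); 5→6: 3·6^3 + 3·6^2 + 3·6 + 2 = 776; 776−1 = 775
i=4: 775 = 3·6^3 + 3·6^2 + 3·6 + 1 (b=6); 6→7: 3·7^3 + 3·7^2 + 3·7 + 1 = 1198; 1198−1 = 1197
i=5: 1197 = 3·7^3 + 3·7^2 + 3·7 (b=7); 7→8: 3·8^3 + 3·8^2 + 3·8 = 1752; 1752−1 = 1751
i=6: 1751 = 3·8^3 + 3·8^2 + 2·8 + 7 (b=8); 8→9: 3·9^3 + 3·9^2 + 2·9 + 7 = 2455; 2455−1 = 2454
i=7: 2454 = 3·9^3 + 3·9^2 + 2·9 + 6 (b=9); 9→10: 3·10^3 + 3·10^2 + 2·10 + 6 = 3326; 3326−1 = 3325

3326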